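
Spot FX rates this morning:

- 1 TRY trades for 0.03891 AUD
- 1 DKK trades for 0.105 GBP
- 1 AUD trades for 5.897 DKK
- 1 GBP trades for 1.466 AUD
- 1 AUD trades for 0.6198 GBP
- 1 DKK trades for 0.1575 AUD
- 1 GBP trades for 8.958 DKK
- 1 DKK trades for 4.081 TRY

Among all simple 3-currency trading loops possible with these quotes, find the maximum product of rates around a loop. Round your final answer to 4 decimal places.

DKK→TRY→AUD→DKK: 4.081 × 0.03891 × 5.897 = 0.93639
DKK→GBP→AUD→DKK: 0.105 × 1.466 × 5.897 = 0.90773
DKK→AUD→GBP→DKK: 0.1575 × 0.6198 × 8.958 = 0.87447
Maximum is DKK→TRY→AUD→DKK at 0.9364; no arbitrage — every cycle loses value.

0.9364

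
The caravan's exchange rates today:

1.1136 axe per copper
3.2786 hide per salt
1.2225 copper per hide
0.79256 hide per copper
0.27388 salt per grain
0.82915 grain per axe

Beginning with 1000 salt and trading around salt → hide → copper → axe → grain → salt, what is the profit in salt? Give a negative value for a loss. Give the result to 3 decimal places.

1000 salt × 3.2786 = 3278.6 hide
3278.6 hide × 1.2225 = 4008.0885 copper
4008.0885 copper × 1.1136 = 4463.4073536 axe
4463.4073536 axe × 0.82915 = 3700.83420723744 grain
3700.83420723744 grain × 0.27388 = 1013.5844726781900672 salt
Net change: 1013.5844726781900672 − 1000 = 13.5844726781900672 salt

13.584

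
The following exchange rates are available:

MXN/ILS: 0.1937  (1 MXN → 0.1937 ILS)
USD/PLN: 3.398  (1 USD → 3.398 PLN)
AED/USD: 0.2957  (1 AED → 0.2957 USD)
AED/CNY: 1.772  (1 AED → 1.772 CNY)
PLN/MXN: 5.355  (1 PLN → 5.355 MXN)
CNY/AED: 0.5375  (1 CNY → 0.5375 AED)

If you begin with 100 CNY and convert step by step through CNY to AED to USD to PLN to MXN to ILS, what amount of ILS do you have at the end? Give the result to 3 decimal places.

56.020

100 CNY × 0.5375 = 53.75 AED
53.75 AED × 0.2957 = 15.893875 USD
15.893875 USD × 3.398 = 54.00738725 PLN
54.00738725 PLN × 5.355 = 289.20955872375 MXN
289.20955872375 MXN × 0.1937 = 56.019891524790375 ILS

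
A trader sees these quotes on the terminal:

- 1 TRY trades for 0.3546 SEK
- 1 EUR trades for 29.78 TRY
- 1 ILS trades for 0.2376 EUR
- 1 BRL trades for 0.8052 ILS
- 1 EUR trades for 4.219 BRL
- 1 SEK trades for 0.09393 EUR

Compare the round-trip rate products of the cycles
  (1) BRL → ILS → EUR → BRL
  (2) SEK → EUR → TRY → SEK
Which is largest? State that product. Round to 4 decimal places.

0.9919

(1) 0.8052 × 0.2376 × 4.219 = 0.80716
(2) 0.09393 × 29.78 × 0.3546 = 0.99190
Highest is cycle (2) at 0.9919 (≤1, no arbitrage).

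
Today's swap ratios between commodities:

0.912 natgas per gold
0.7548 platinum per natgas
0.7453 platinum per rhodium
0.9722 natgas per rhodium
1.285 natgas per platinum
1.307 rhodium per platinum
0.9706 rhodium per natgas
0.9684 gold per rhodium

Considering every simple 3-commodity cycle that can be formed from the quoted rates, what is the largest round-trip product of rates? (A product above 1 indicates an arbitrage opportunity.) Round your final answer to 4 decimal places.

platinum→rhodium→natgas→platinum: 1.307 × 0.9722 × 0.7548 = 0.95910
platinum→natgas→rhodium→platinum: 1.285 × 0.9706 × 0.7453 = 0.92955
gold→natgas→rhodium→gold: 0.912 × 0.9706 × 0.9684 = 0.85722
Maximum is platinum→rhodium→natgas→platinum at 0.9591; no arbitrage — every cycle loses value.

0.9591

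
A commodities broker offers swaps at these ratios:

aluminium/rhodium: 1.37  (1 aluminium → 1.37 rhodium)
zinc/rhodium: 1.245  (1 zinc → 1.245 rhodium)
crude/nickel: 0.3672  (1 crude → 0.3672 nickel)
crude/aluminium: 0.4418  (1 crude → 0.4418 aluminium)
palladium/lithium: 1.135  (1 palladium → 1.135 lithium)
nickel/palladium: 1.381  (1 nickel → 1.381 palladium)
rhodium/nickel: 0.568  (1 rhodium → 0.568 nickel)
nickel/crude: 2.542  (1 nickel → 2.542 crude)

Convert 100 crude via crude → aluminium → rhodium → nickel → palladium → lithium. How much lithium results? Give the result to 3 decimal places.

100 crude × 0.4418 = 44.18 aluminium
44.18 aluminium × 1.37 = 60.5266 rhodium
60.5266 rhodium × 0.568 = 34.3791088 nickel
34.3791088 nickel × 1.381 = 47.4775492528 palladium
47.4775492528 palladium × 1.135 = 53.887018401928 lithium

53.887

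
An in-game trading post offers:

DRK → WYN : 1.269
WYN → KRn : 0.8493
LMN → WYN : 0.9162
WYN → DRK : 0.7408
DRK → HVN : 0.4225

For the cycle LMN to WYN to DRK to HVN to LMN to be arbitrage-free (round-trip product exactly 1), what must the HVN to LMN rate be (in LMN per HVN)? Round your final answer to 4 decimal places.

3.4872

Known legs of the cycle: 0.9162 × 0.7408 × 0.4225 = 0.2867596056
For no arbitrage the full-cycle product must be 1, so the missing rate is 1 / 0.2867596056 ≈ 3.487242.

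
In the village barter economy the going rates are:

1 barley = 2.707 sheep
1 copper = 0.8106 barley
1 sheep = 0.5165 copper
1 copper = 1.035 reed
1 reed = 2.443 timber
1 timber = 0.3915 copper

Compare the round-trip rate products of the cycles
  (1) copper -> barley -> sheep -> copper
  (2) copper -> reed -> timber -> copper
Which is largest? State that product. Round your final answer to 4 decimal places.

1.1334

(1) 0.8106 × 2.707 × 0.5165 = 1.13335
(2) 1.035 × 2.443 × 0.3915 = 0.98991
Highest is cycle (1) at 1.1334 (>1, arbitrage).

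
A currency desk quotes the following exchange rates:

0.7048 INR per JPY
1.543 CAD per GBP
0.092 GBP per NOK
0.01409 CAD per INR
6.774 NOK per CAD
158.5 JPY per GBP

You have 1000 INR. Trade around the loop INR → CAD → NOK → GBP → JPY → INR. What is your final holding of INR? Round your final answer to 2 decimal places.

1000 INR × 0.01409 = 14.09 CAD
14.09 CAD × 6.774 = 95.44566 NOK
95.44566 NOK × 0.092 = 8.78100072 GBP
8.78100072 GBP × 158.5 = 1391.78861412 JPY
1391.78861412 JPY × 0.7048 = 980.932615231776 INR

980.93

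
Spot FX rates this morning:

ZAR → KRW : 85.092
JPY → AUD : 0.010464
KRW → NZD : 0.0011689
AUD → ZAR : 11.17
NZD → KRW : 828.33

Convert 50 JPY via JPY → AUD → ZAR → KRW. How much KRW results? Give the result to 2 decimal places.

497.29

50 JPY × 0.010464 = 0.5232 AUD
0.5232 AUD × 11.17 = 5.844144 ZAR
5.844144 ZAR × 85.092 = 497.289901248 KRW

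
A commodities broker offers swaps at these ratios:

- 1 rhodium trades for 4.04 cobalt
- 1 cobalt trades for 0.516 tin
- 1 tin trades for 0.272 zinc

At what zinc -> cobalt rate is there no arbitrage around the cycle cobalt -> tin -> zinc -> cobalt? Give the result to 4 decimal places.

7.1249

Known legs of the cycle: 0.516 × 0.272 = 0.140352
For no arbitrage the full-cycle product must be 1, so the missing rate is 1 / 0.140352 ≈ 7.124943.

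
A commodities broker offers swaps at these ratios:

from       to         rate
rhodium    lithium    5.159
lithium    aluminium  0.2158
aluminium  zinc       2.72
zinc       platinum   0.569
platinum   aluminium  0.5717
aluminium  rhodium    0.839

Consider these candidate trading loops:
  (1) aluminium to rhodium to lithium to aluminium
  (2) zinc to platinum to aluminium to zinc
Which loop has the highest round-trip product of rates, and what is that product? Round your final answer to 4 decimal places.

0.9341

(1) 0.839 × 5.159 × 0.2158 = 0.93407
(2) 0.569 × 0.5717 × 2.72 = 0.88481
Highest is cycle (1) at 0.9341 (≤1, no arbitrage).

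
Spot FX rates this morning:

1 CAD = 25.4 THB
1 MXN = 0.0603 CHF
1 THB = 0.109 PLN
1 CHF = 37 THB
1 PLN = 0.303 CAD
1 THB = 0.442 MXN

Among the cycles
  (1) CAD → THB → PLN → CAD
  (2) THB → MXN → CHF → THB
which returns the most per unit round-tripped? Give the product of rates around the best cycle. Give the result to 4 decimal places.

(1) 25.4 × 0.109 × 0.303 = 0.83889
(2) 0.442 × 0.0603 × 37 = 0.98615
Highest is cycle (2) at 0.9861 (≤1, no arbitrage).

0.9861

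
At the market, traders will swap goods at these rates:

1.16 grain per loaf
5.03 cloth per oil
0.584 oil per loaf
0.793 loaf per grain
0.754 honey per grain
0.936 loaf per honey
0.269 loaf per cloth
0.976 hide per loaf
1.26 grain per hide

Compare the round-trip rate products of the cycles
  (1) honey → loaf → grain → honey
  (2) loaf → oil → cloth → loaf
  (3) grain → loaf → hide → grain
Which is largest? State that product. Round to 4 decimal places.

0.9752

(1) 0.936 × 1.16 × 0.754 = 0.81866
(2) 0.584 × 5.03 × 0.269 = 0.79019
(3) 0.793 × 0.976 × 1.26 = 0.97520
Highest is cycle (3) at 0.9752 (≤1, no arbitrage).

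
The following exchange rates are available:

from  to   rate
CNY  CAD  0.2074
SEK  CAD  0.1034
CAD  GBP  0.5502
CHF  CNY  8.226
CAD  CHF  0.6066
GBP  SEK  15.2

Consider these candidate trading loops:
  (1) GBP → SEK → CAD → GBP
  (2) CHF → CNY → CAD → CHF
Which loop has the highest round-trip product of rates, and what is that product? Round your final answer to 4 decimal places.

(1) 15.2 × 0.1034 × 0.5502 = 0.86474
(2) 8.226 × 0.2074 × 0.6066 = 1.03490
Highest is cycle (2) at 1.0349 (>1, arbitrage).

1.0349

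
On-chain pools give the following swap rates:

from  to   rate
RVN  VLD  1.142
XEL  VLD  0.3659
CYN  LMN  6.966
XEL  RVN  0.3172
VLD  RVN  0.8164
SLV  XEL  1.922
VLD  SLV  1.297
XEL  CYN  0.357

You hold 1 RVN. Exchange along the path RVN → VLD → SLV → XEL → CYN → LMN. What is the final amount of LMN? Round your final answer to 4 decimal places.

7.0796

1 RVN × 1.142 = 1.142 VLD
1.142 VLD × 1.297 = 1.481174 SLV
1.481174 SLV × 1.922 = 2.846816428 XEL
2.846816428 XEL × 0.357 = 1.016313464796 CYN
1.016313464796 CYN × 6.966 = 7.079639595768936 LMN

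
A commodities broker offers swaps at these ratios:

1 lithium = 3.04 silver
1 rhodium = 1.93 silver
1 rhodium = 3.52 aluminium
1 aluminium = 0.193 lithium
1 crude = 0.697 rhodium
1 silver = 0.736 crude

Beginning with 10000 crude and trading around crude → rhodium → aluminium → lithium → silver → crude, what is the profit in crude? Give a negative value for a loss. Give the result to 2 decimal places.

594.59

10000 crude × 0.697 = 6970 rhodium
6970 rhodium × 3.52 = 24534.4 aluminium
24534.4 aluminium × 0.193 = 4735.1392 lithium
4735.1392 lithium × 3.04 = 14394.823168 silver
14394.823168 silver × 0.736 = 10594.589851648 crude
Net change: 10594.589851648 − 10000 = 594.589851648 crude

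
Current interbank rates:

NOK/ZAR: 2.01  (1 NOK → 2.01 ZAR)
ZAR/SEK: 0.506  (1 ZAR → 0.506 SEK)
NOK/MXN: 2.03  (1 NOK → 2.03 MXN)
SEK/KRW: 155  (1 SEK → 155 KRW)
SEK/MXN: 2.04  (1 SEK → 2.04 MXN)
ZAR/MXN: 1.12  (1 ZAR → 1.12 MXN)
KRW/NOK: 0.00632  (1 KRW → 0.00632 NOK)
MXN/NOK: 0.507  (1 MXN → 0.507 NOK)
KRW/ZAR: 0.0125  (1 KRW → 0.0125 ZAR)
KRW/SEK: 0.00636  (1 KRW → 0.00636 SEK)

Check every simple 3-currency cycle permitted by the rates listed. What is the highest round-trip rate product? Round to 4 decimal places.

NOK→ZAR→MXN→NOK: 2.01 × 1.12 × 0.507 = 1.14136
KRW→ZAR→SEK→KRW: 0.0125 × 0.506 × 155 = 0.98038
Maximum is NOK→ZAR→MXN→NOK at 1.1414; arbitrage exists.

1.1414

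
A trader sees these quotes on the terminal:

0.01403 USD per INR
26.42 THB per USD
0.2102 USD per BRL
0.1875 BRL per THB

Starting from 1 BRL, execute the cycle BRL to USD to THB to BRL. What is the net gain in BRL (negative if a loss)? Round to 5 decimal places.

1 BRL × 0.2102 = 0.2102 USD
0.2102 USD × 26.42 = 5.553484 THB
5.553484 THB × 0.1875 = 1.04127825 BRL
Net change: 1.04127825 − 1 = 0.04127825 BRL

0.04128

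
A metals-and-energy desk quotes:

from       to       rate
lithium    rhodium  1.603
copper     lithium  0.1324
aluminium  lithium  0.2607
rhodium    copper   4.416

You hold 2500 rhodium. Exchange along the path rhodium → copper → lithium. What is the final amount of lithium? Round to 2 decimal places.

1461.70

2500 rhodium × 4.416 = 11040 copper
11040 copper × 0.1324 = 1461.696 lithium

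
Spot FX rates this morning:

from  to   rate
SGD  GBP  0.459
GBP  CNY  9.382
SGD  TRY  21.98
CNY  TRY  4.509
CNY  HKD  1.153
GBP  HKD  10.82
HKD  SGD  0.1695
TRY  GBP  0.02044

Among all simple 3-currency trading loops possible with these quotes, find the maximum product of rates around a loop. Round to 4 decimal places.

TRY→GBP→CNY→TRY: 0.02044 × 9.382 × 4.509 = 0.86468
HKD→SGD→GBP→HKD: 0.1695 × 0.459 × 10.82 = 0.84180
Maximum is TRY→GBP→CNY→TRY at 0.8647; no arbitrage — every cycle loses value.

0.8647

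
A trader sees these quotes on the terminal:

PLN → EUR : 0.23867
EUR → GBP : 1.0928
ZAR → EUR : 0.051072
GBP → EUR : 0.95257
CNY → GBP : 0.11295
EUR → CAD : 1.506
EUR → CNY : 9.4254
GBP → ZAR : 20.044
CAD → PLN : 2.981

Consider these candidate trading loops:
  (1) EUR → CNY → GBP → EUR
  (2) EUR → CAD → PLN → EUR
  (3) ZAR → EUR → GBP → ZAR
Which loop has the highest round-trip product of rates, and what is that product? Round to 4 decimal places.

1.1187

(1) 9.4254 × 0.11295 × 0.95257 = 1.01411
(2) 1.506 × 2.981 × 0.23867 = 1.07148
(3) 0.051072 × 1.0928 × 20.044 = 1.11869
Highest is cycle (3) at 1.1187 (>1, arbitrage).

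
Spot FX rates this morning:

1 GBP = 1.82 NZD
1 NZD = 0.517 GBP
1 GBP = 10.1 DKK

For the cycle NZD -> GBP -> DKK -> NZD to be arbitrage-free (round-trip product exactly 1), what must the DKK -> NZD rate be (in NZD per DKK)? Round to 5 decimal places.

Known legs of the cycle: 0.517 × 10.1 = 5.2217
For no arbitrage the full-cycle product must be 1, so the missing rate is 1 / 5.2217 ≈ 0.1915085.

0.19151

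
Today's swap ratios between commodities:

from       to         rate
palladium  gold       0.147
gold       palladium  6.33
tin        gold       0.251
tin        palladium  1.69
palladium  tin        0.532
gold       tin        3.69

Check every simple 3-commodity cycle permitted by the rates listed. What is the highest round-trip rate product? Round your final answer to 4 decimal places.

gold→tin→palladium→gold: 3.69 × 1.69 × 0.147 = 0.91671
gold→palladium→tin→gold: 6.33 × 0.532 × 0.251 = 0.84526
Maximum is gold→tin→palladium→gold at 0.9167; no arbitrage — every cycle loses value.

0.9167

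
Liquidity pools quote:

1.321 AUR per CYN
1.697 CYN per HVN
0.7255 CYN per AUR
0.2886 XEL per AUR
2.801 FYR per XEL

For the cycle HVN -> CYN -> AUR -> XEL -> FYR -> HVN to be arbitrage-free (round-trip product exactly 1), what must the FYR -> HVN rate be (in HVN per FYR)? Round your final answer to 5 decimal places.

0.55183

Known legs of the cycle: 1.697 × 1.321 × 0.2886 × 2.801 = 1.8121498002582
For no arbitrage the full-cycle product must be 1, so the missing rate is 1 / 1.8121498002582 ≈ 0.5518308.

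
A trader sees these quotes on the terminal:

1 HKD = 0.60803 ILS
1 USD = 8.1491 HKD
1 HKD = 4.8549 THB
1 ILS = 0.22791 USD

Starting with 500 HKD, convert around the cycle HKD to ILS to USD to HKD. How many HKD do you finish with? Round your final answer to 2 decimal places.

500 HKD × 0.60803 = 304.015 ILS
304.015 ILS × 0.22791 = 69.28805865 USD
69.28805865 USD × 8.1491 = 564.635318744715 HKD

564.64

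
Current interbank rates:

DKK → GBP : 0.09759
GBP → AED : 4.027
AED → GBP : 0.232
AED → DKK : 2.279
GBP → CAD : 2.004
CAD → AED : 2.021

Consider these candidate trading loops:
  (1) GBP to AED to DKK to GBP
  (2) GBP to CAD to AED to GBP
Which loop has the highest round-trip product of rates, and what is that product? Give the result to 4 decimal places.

0.9396

(1) 4.027 × 2.279 × 0.09759 = 0.89564
(2) 2.004 × 2.021 × 0.232 = 0.93962
Highest is cycle (2) at 0.9396 (≤1, no arbitrage).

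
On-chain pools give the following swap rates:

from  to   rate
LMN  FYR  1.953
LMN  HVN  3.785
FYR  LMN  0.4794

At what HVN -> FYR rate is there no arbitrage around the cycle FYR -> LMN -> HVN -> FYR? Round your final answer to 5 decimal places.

0.55111

Known legs of the cycle: 0.4794 × 3.785 = 1.814529
For no arbitrage the full-cycle product must be 1, so the missing rate is 1 / 1.814529 ≈ 0.5511072.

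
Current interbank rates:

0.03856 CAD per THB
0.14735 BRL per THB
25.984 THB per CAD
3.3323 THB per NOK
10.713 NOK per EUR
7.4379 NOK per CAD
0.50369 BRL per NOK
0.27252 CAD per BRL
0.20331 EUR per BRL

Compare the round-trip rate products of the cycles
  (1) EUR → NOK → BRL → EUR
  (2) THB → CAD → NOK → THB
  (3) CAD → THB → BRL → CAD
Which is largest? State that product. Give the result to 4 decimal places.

(1) 10.713 × 0.50369 × 0.20331 = 1.09707
(2) 0.03856 × 7.4379 × 3.3323 = 0.95572
(3) 25.984 × 0.14735 × 0.27252 = 1.04341
Highest is cycle (1) at 1.0971 (>1, arbitrage).

1.0971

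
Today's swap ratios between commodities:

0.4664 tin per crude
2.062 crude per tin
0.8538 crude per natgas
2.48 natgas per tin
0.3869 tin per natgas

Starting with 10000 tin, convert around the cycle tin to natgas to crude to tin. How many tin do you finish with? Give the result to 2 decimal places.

9875.67

10000 tin × 2.48 = 24800 natgas
24800 natgas × 0.8538 = 21174.24 crude
21174.24 crude × 0.4664 = 9875.665536 tin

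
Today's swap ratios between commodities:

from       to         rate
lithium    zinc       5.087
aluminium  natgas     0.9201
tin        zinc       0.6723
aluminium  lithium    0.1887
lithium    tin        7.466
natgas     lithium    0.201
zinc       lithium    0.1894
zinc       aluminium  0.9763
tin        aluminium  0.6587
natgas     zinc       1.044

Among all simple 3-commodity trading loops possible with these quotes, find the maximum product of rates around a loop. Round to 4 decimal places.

0.9507

lithium→tin→zinc→lithium: 7.466 × 0.6723 × 0.1894 = 0.95067
zinc→aluminium→natgas→zinc: 0.9763 × 0.9201 × 1.044 = 0.93782
lithium→zinc→aluminium→lithium: 5.087 × 0.9763 × 0.1887 = 0.93717
lithium→tin→aluminium→lithium: 7.466 × 0.6587 × 0.1887 = 0.92800
Maximum is lithium→tin→zinc→lithium at 0.9507; no arbitrage — every cycle loses value.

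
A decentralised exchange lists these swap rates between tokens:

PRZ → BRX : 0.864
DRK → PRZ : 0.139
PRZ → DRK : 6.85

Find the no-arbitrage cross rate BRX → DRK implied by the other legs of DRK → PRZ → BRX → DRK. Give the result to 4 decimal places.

Known legs of the cycle: 0.139 × 0.864 = 0.120096
For no arbitrage the full-cycle product must be 1, so the missing rate is 1 / 0.120096 ≈ 8.326672.

8.3267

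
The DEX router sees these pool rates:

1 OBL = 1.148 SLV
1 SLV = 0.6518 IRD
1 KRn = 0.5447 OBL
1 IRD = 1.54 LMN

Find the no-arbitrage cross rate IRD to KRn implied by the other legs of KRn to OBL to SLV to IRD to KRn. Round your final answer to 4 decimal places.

2.4535

Known legs of the cycle: 0.5447 × 1.148 × 0.6518 = 0.40758070808
For no arbitrage the full-cycle product must be 1, so the missing rate is 1 / 0.40758070808 ≈ 2.453502.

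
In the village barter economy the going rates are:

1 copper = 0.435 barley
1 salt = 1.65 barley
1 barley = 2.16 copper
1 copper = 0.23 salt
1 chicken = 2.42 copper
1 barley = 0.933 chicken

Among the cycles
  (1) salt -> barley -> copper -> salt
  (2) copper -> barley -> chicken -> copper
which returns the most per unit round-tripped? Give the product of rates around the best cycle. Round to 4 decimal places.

(1) 1.65 × 2.16 × 0.23 = 0.81972
(2) 0.435 × 0.933 × 2.42 = 0.98217
Highest is cycle (2) at 0.9822 (≤1, no arbitrage).

0.9822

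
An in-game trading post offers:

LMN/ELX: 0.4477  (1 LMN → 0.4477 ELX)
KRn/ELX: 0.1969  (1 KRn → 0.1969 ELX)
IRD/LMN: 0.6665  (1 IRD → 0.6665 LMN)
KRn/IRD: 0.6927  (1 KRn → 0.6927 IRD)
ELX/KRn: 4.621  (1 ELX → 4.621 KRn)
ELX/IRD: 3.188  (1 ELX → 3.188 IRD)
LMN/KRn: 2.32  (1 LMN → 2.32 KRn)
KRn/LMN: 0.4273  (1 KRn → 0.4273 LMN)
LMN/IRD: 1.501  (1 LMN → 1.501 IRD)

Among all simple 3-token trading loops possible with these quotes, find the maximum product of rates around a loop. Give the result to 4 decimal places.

1.0711

LMN→KRn→IRD→LMN: 2.32 × 0.6927 × 0.6665 = 1.07111
ELX→IRD→LMN→ELX: 3.188 × 0.6665 × 0.4477 = 0.95127
ELX→KRn→LMN→ELX: 4.621 × 0.4273 × 0.4477 = 0.88401
Maximum is LMN→KRn→IRD→LMN at 1.0711; arbitrage exists.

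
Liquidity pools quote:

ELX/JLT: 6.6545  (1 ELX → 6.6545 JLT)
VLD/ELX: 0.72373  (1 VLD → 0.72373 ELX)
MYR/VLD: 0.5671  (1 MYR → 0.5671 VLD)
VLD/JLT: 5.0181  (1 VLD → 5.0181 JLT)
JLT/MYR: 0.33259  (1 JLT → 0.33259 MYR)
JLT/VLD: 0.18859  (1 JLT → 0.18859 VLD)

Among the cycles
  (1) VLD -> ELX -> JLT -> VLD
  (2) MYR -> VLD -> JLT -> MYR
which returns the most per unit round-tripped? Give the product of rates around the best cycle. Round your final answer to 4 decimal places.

0.9465

(1) 0.72373 × 6.6545 × 0.18859 = 0.90826
(2) 0.5671 × 5.0181 × 0.33259 = 0.94647
Highest is cycle (2) at 0.9465 (≤1, no arbitrage).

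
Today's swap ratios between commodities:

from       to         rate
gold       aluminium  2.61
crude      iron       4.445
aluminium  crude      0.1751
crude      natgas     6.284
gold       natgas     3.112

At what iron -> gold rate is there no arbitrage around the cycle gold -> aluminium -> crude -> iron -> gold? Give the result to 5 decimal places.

0.49227

Known legs of the cycle: 2.61 × 0.1751 × 4.445 = 2.031413895
For no arbitrage the full-cycle product must be 1, so the missing rate is 1 / 2.031413895 ≈ 0.4922680.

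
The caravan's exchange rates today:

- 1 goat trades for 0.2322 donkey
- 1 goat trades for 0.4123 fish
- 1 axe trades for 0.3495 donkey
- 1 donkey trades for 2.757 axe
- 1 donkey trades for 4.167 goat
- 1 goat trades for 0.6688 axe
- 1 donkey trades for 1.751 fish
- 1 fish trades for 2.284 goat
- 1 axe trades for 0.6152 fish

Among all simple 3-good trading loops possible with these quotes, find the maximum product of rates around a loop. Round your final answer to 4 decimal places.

donkey→goat→axe→donkey: 4.167 × 0.6688 × 0.3495 = 0.97402
fish→goat→axe→fish: 2.284 × 0.6688 × 0.6152 = 0.93974
donkey→fish→goat→donkey: 1.751 × 2.284 × 0.2322 = 0.92863
Maximum is donkey→goat→axe→donkey at 0.9740; no arbitrage — every cycle loses value.

0.9740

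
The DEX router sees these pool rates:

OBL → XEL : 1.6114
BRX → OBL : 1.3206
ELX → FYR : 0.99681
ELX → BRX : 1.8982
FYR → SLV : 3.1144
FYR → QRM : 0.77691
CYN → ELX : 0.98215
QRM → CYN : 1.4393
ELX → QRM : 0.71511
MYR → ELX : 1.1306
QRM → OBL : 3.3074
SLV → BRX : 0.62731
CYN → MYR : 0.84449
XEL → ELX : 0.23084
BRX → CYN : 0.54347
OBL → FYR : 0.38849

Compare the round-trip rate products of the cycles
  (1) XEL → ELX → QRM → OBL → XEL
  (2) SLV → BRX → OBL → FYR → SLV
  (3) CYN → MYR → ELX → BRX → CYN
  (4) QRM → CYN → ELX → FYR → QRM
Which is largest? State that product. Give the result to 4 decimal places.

1.0947

(1) 0.23084 × 0.71511 × 3.3074 × 1.6114 = 0.87978
(2) 0.62731 × 1.3206 × 0.38849 × 3.1144 = 1.00232
(3) 0.84449 × 1.1306 × 1.8982 × 0.54347 = 0.98497
(4) 1.4393 × 0.98215 × 0.99681 × 0.77691 = 1.09474
Highest is cycle (4) at 1.0947 (>1, arbitrage).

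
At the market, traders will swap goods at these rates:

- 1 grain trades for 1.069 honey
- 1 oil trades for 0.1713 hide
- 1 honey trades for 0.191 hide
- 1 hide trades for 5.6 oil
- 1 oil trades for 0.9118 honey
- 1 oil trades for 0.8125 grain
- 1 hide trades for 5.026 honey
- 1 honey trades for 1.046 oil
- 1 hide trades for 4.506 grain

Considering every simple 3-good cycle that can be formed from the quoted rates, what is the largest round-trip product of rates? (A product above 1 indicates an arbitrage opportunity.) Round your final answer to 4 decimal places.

0.9753

oil→honey→hide→oil: 0.9118 × 0.191 × 5.6 = 0.97526
honey→hide→grain→honey: 0.191 × 4.506 × 1.069 = 0.92003
oil→grain→honey→oil: 0.8125 × 1.069 × 1.046 = 0.90852
oil→hide→honey→oil: 0.1713 × 5.026 × 1.046 = 0.90056
Maximum is oil→honey→hide→oil at 0.9753; no arbitrage — every cycle loses value.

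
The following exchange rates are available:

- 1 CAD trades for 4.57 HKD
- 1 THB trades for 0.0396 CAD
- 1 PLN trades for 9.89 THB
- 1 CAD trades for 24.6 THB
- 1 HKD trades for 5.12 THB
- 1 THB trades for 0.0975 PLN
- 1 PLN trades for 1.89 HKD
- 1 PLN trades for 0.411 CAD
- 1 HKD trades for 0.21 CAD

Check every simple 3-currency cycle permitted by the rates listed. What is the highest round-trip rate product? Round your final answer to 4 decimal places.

CAD→THB→PLN→CAD: 24.6 × 0.0975 × 0.411 = 0.98578
HKD→THB→PLN→HKD: 5.12 × 0.0975 × 1.89 = 0.94349
CAD→HKD→THB→CAD: 4.57 × 5.12 × 0.0396 = 0.92658
Maximum is CAD→THB→PLN→CAD at 0.9858; no arbitrage — every cycle loses value.

0.9858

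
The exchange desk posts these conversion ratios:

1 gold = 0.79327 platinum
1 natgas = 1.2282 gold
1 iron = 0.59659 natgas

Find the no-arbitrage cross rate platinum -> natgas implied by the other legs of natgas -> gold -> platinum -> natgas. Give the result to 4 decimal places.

Known legs of the cycle: 1.2282 × 0.79327 = 0.974294214
For no arbitrage the full-cycle product must be 1, so the missing rate is 1 / 0.974294214 ≈ 1.026384.

1.0264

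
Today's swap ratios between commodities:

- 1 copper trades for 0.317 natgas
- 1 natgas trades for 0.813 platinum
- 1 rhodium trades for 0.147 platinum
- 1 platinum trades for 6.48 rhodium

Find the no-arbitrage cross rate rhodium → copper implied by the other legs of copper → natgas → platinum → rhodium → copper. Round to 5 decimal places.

Known legs of the cycle: 0.317 × 0.813 × 6.48 = 1.67003208
For no arbitrage the full-cycle product must be 1, so the missing rate is 1 / 1.67003208 ≈ 0.5987909.

0.59879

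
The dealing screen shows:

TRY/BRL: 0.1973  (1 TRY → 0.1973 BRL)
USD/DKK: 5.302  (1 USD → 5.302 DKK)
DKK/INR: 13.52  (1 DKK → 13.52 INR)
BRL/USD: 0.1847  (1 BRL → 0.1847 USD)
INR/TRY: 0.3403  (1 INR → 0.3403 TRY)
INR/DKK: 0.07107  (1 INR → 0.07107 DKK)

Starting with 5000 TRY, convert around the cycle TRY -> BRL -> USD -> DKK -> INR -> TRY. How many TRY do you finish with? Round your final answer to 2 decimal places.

4444.70

5000 TRY × 0.1973 = 986.5 BRL
986.5 BRL × 0.1847 = 182.20655 USD
182.20655 USD × 5.302 = 966.0591281 DKK
966.0591281 DKK × 13.52 = 13061.119411912 INR
13061.119411912 INR × 0.3403 = 4444.6989358736536 TRY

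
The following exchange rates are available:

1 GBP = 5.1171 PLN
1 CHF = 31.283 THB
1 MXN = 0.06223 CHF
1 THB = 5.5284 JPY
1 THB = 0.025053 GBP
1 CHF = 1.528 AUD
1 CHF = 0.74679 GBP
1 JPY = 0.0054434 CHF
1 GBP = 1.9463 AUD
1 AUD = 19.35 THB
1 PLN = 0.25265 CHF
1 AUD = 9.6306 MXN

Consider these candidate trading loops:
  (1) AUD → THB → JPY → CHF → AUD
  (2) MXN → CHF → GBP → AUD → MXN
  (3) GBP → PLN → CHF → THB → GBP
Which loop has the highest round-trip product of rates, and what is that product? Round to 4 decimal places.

1.0132

(1) 19.35 × 5.5284 × 0.0054434 × 1.528 = 0.88976
(2) 0.06223 × 0.74679 × 1.9463 × 9.6306 = 0.87109
(3) 5.1171 × 0.25265 × 31.283 × 0.025053 = 1.01324
Highest is cycle (3) at 1.0132 (>1, arbitrage).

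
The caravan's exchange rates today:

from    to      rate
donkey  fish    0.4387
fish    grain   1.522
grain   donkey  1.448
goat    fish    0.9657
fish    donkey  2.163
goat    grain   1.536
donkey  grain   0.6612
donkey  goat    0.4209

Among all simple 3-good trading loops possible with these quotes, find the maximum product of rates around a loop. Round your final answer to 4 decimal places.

0.9668

donkey→fish→grain→donkey: 0.4387 × 1.522 × 1.448 = 0.96683
donkey→goat→grain→donkey: 0.4209 × 1.536 × 1.448 = 0.93614
donkey→goat→fish→donkey: 0.4209 × 0.9657 × 2.163 = 0.87918
Maximum is donkey→fish→grain→donkey at 0.9668; no arbitrage — every cycle loses value.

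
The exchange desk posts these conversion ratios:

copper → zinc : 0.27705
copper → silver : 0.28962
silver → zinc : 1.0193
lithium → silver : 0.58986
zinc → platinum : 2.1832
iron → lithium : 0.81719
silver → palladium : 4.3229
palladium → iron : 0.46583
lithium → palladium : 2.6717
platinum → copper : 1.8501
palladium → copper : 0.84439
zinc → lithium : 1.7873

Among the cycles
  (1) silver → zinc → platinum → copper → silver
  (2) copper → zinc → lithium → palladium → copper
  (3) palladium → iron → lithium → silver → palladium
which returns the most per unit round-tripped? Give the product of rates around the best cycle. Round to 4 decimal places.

1.1924

(1) 1.0193 × 2.1832 × 1.8501 × 0.28962 = 1.19239
(2) 0.27705 × 1.7873 × 2.6717 × 0.84439 = 1.11709
(3) 0.46583 × 0.81719 × 0.58986 × 4.3229 = 0.97068
Highest is cycle (1) at 1.1924 (>1, arbitrage).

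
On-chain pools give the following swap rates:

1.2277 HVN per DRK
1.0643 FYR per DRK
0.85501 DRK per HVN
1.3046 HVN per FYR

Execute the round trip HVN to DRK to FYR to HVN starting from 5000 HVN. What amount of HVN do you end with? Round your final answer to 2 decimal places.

5935.85

5000 HVN × 0.85501 = 4275.05 DRK
4275.05 DRK × 1.0643 = 4549.935715 FYR
4549.935715 FYR × 1.3046 = 5935.846133789 HVN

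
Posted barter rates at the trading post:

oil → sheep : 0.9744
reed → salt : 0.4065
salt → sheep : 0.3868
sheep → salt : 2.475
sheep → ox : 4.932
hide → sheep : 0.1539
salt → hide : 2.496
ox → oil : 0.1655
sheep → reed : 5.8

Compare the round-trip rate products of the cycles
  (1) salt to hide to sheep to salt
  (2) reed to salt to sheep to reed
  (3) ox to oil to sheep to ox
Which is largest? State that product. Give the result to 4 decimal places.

0.9507

(1) 2.496 × 0.1539 × 2.475 = 0.95073
(2) 0.4065 × 0.3868 × 5.8 = 0.91196
(3) 0.1655 × 0.9744 × 4.932 = 0.79535
Highest is cycle (1) at 0.9507 (≤1, no arbitrage).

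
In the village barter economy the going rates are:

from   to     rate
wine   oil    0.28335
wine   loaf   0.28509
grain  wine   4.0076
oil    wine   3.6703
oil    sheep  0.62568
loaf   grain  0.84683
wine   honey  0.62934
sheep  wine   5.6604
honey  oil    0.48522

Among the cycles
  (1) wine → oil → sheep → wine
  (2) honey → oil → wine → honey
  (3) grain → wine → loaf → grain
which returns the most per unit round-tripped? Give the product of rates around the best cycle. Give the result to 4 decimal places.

1.1208

(1) 0.28335 × 0.62568 × 5.6604 = 1.00351
(2) 0.48522 × 3.6703 × 0.62934 = 1.12079
(3) 4.0076 × 0.28509 × 0.84683 = 0.96753
Highest is cycle (2) at 1.1208 (>1, arbitrage).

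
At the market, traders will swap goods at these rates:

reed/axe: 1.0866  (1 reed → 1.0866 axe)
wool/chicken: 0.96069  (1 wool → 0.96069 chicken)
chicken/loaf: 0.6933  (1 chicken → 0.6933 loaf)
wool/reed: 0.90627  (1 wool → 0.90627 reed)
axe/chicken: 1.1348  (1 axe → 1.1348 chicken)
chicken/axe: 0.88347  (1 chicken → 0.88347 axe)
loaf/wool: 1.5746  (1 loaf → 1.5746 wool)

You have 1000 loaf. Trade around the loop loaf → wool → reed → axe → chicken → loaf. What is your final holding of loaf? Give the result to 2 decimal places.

1000 loaf × 1.5746 = 1574.6 wool
1574.6 wool × 0.90627 = 1427.012742 reed
1427.012742 reed × 1.0866 = 1550.5920454572 axe
1550.5920454572 axe × 1.1348 = 1759.61185318483056 chicken
1759.61185318483056 chicken × 0.6933 = 1219.938897813043027248 loaf

1219.94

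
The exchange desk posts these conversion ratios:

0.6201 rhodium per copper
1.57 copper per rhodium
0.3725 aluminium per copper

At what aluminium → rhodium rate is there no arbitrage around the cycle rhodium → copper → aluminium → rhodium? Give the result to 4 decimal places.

1.7099

Known legs of the cycle: 1.57 × 0.3725 = 0.584825
For no arbitrage the full-cycle product must be 1, so the missing rate is 1 / 0.584825 ≈ 1.709913.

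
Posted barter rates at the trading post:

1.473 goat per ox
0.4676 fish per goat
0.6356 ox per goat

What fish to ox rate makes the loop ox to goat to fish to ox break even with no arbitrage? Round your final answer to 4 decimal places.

1.4519

Known legs of the cycle: 1.473 × 0.4676 = 0.6887748
For no arbitrage the full-cycle product must be 1, so the missing rate is 1 / 0.6887748 ≈ 1.451853.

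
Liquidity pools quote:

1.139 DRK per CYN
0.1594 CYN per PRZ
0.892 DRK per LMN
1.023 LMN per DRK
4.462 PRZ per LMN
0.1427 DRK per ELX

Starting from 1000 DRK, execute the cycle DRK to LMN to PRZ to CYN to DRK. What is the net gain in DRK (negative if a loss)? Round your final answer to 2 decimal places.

-171.26

1000 DRK × 1.023 = 1023 LMN
1023 LMN × 4.462 = 4564.626 PRZ
4564.626 PRZ × 0.1594 = 727.6013844 CYN
727.6013844 CYN × 1.139 = 828.7379768316 DRK
Net change: 828.7379768316 − 1000 = -171.2620231684 DRK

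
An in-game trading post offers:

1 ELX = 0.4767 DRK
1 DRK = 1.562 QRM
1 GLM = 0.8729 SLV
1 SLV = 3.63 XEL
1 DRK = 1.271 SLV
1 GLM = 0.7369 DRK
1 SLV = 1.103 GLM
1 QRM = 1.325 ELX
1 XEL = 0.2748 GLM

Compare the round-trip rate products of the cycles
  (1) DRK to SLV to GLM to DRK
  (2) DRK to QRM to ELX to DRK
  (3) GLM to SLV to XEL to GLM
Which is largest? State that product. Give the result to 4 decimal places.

1.0331

(1) 1.271 × 1.103 × 0.7369 = 1.03307
(2) 1.562 × 1.325 × 0.4767 = 0.98660
(3) 0.8729 × 3.63 × 0.2748 = 0.87074
Highest is cycle (1) at 1.0331 (>1, arbitrage).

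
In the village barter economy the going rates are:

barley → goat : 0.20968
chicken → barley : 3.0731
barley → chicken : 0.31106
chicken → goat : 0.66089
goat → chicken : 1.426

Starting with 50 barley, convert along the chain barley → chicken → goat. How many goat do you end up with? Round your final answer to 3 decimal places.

50 barley × 0.31106 = 15.553 chicken
15.553 chicken × 0.66089 = 10.27882217 goat

10.279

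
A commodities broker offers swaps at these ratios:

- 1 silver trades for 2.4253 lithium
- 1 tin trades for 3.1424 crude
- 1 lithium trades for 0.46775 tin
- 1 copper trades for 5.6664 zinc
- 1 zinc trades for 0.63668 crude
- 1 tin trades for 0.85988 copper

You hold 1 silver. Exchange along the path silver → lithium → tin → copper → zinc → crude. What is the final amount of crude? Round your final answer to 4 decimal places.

1 silver × 2.4253 = 2.4253 lithium
2.4253 lithium × 0.46775 = 1.134434075 tin
1.134434075 tin × 0.85988 = 0.975477172411 copper
0.975477172411 copper × 5.6664 = 5.5274438497496904 zinc
5.5274438497496904 zinc × 0.63668 = 3.519212950258632883872 crude

3.5192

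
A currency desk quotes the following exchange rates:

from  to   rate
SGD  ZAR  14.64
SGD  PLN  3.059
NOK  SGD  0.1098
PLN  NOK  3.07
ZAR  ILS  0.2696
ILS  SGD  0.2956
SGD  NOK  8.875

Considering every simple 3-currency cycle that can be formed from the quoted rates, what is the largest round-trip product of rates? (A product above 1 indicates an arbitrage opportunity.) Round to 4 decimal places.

ZAR→ILS→SGD→ZAR: 0.2696 × 0.2956 × 14.64 = 1.16672
NOK→SGD→PLN→NOK: 0.1098 × 3.059 × 3.07 = 1.03115
Maximum is ZAR→ILS→SGD→ZAR at 1.1667; arbitrage exists.

1.1667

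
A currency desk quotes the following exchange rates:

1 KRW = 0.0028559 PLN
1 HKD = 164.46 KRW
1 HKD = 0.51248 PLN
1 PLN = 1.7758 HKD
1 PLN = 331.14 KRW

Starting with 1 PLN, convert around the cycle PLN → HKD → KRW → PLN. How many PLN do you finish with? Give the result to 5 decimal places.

0.83406

1 PLN × 1.7758 = 1.7758 HKD
1.7758 HKD × 164.46 = 292.048068 KRW
292.048068 KRW × 0.0028559 = 0.8340600774012 PLN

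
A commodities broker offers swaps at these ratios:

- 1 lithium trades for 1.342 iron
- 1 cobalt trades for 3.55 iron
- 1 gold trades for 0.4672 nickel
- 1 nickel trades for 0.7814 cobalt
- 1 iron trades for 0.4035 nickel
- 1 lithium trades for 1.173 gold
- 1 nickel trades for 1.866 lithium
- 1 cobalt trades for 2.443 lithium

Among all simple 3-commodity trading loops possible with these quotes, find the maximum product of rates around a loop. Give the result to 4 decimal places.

1.1193

iron→nickel→cobalt→iron: 0.4035 × 0.7814 × 3.55 = 1.11930
lithium→gold→nickel→lithium: 1.173 × 0.4672 × 1.866 = 1.02262
lithium→iron→nickel→lithium: 1.342 × 0.4035 × 1.866 = 1.01043
Maximum is iron→nickel→cobalt→iron at 1.1193; arbitrage exists.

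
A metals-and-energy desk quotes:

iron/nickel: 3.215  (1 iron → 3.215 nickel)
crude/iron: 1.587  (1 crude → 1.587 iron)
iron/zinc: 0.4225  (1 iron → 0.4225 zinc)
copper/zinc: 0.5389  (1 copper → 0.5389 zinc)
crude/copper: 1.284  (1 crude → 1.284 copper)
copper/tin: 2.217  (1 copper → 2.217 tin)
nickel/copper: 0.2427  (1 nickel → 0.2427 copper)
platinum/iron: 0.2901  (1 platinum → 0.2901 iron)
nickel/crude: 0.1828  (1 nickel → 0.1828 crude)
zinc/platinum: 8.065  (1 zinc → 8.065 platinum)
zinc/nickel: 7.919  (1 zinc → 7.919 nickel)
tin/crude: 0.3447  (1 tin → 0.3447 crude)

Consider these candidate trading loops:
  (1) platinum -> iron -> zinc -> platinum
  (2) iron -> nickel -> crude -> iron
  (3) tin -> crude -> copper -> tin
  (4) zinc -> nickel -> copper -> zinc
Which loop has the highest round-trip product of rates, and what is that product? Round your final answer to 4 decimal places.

(1) 0.2901 × 0.4225 × 8.065 = 0.98850
(2) 3.215 × 0.1828 × 1.587 = 0.93268
(3) 0.3447 × 1.284 × 2.217 = 0.98123
(4) 7.919 × 0.2427 × 0.5389 = 1.03573
Highest is cycle (4) at 1.0357 (>1, arbitrage).

1.0357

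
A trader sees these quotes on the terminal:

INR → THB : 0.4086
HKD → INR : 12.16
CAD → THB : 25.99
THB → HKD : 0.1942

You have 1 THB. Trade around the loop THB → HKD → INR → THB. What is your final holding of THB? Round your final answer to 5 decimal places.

1 THB × 0.1942 = 0.1942 HKD
0.1942 HKD × 12.16 = 2.361472 INR
2.361472 INR × 0.4086 = 0.9648974592 THB

0.96490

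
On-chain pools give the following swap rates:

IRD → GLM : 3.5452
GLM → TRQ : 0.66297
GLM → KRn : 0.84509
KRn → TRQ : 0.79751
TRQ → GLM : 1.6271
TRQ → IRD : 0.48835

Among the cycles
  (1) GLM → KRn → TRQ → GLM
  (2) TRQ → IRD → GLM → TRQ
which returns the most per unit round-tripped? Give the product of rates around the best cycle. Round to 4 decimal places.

(1) 0.84509 × 0.79751 × 1.6271 = 1.09661
(2) 0.48835 × 3.5452 × 0.66297 = 1.14780
Highest is cycle (2) at 1.1478 (>1, arbitrage).

1.1478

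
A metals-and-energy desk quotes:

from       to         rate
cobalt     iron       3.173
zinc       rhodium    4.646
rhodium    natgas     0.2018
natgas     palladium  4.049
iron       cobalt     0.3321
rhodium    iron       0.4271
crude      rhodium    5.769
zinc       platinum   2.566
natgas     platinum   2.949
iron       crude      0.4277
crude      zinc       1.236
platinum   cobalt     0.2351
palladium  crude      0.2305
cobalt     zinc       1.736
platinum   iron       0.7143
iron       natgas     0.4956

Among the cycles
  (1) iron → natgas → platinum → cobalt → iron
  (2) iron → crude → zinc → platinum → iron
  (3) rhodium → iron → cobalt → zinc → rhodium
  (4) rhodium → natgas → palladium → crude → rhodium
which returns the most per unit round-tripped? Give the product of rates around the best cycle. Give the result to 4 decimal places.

(1) 0.4956 × 2.949 × 0.2351 × 3.173 = 1.09026
(2) 0.4277 × 1.236 × 2.566 × 0.7143 = 0.96894
(3) 0.4271 × 0.3321 × 1.736 × 4.646 = 1.14400
(4) 0.2018 × 4.049 × 0.2305 × 5.769 = 1.08653
Highest is cycle (3) at 1.1440 (>1, arbitrage).

1.1440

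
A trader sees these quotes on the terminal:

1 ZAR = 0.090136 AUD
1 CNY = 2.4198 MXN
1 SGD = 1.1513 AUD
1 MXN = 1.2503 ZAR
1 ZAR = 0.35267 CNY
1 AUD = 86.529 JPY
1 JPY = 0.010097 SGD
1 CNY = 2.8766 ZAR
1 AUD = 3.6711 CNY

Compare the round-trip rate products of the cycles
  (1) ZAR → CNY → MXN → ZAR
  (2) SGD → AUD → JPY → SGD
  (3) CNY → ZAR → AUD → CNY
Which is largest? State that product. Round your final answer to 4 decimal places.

1.0670

(1) 0.35267 × 2.4198 × 1.2503 = 1.06699
(2) 1.1513 × 86.529 × 0.010097 = 1.00587
(3) 2.8766 × 0.090136 × 3.6711 = 0.95186
Highest is cycle (1) at 1.0670 (>1, arbitrage).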